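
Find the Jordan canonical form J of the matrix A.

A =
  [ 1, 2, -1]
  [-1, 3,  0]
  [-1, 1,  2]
J_3(2)

The characteristic polynomial is
  det(x·I − A) = x^3 - 6*x^2 + 12*x - 8 = (x - 2)^3

Eigenvalues and multiplicities (the geometric multiplicity of λ is n − rank(A − λI), which equals the number of Jordan blocks for λ):
  λ = 2: algebraic multiplicity = 3, geometric multiplicity = 1

Determining the block sizes for each eigenvalue:
  λ = 2: one block (gm = 1), so the single block has size am = 3 → block sizes [3]

Assembling the blocks gives a Jordan form
J =
  [2, 1, 0]
  [0, 2, 1]
  [0, 0, 2]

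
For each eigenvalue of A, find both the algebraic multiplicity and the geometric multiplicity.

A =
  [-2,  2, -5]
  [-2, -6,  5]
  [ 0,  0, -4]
λ = -4: alg = 3, geom = 2

Step 1 — factor the characteristic polynomial to read off the algebraic multiplicities:
  χ_A(x) = (x + 4)^3

Step 2 — compute geometric multiplicities via the rank-nullity identity g(λ) = n − rank(A − λI):
  rank(A − (-4)·I) = 1, so dim ker(A − (-4)·I) = n − 1 = 2

Summary:
  λ = -4: algebraic multiplicity = 3, geometric multiplicity = 2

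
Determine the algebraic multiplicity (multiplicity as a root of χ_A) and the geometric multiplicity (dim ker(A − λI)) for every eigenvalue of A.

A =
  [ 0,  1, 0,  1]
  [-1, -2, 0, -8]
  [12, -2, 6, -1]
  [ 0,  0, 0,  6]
λ = -1: alg = 2, geom = 1; λ = 6: alg = 2, geom = 1

Step 1 — factor the characteristic polynomial to read off the algebraic multiplicities:
  χ_A(x) = (x - 6)^2*(x + 1)^2

Step 2 — compute geometric multiplicities via the rank-nullity identity g(λ) = n − rank(A − λI):
  rank(A − (-1)·I) = 3, so dim ker(A − (-1)·I) = n − 3 = 1
  rank(A − (6)·I) = 3, so dim ker(A − (6)·I) = n − 3 = 1

Summary:
  λ = -1: algebraic multiplicity = 2, geometric multiplicity = 1
  λ = 6: algebraic multiplicity = 2, geometric multiplicity = 1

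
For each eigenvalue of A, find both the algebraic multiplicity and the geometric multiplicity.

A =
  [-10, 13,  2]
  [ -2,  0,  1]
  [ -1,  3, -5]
λ = -5: alg = 3, geom = 1

Step 1 — factor the characteristic polynomial to read off the algebraic multiplicities:
  χ_A(x) = (x + 5)^3

Step 2 — compute geometric multiplicities via the rank-nullity identity g(λ) = n − rank(A − λI):
  rank(A − (-5)·I) = 2, so dim ker(A − (-5)·I) = n − 2 = 1

Summary:
  λ = -5: algebraic multiplicity = 3, geometric multiplicity = 1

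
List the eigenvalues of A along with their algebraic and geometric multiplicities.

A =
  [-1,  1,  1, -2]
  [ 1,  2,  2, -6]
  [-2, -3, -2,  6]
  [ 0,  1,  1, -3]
λ = -1: alg = 4, geom = 2

Step 1 — factor the characteristic polynomial to read off the algebraic multiplicities:
  χ_A(x) = (x + 1)^4

Step 2 — compute geometric multiplicities via the rank-nullity identity g(λ) = n − rank(A − λI):
  rank(A − (-1)·I) = 2, so dim ker(A − (-1)·I) = n − 2 = 2

Summary:
  λ = -1: algebraic multiplicity = 4, geometric multiplicity = 2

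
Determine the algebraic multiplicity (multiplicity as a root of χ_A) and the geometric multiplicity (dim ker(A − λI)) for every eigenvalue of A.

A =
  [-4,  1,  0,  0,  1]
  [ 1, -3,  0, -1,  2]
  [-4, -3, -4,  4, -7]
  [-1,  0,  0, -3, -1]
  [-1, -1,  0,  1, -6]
λ = -4: alg = 5, geom = 3

Step 1 — factor the characteristic polynomial to read off the algebraic multiplicities:
  χ_A(x) = (x + 4)^5

Step 2 — compute geometric multiplicities via the rank-nullity identity g(λ) = n − rank(A − λI):
  rank(A − (-4)·I) = 2, so dim ker(A − (-4)·I) = n − 2 = 3

Summary:
  λ = -4: algebraic multiplicity = 5, geometric multiplicity = 3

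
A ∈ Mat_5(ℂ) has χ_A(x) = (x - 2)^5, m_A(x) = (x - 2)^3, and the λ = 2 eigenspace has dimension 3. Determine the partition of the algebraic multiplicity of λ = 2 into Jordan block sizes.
Block sizes for λ = 2: [3, 1, 1]

Step 1 — from the characteristic polynomial, algebraic multiplicity of λ = 2 is 5. From dim ker(A − (2)·I) = 3, there are exactly 3 Jordan blocks for λ = 2.
Step 2 — from the minimal polynomial, the factor (x − 2)^3 tells us the largest block for λ = 2 has size 3.
Step 3 — with total size 5, 3 blocks, and largest block 3, the block sizes (in nonincreasing order) are [3, 1, 1].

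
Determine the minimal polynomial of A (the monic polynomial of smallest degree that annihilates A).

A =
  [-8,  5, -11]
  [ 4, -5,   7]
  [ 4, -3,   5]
x^3 + 8*x^2 + 20*x + 16

The characteristic polynomial is χ_A(x) = (x + 2)^2*(x + 4), so the eigenvalues are known. The minimal polynomial is
  m_A(x) = Π_λ (x − λ)^{k_λ}
where k_λ is the size of the *largest* Jordan block for λ (equivalently, the smallest k with (A − λI)^k v = 0 for every generalised eigenvector v of λ).

  λ = -4: largest Jordan block has size 1, contributing (x + 4)
  λ = -2: largest Jordan block has size 2, contributing (x + 2)^2

So m_A(x) = (x + 2)^2*(x + 4) = x^3 + 8*x^2 + 20*x + 16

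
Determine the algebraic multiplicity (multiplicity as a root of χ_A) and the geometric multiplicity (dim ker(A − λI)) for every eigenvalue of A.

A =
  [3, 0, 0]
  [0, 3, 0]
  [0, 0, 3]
λ = 3: alg = 3, geom = 3

Step 1 — factor the characteristic polynomial to read off the algebraic multiplicities:
  χ_A(x) = (x - 3)^3

Step 2 — compute geometric multiplicities via the rank-nullity identity g(λ) = n − rank(A − λI):
  rank(A − (3)·I) = 0, so dim ker(A − (3)·I) = n − 0 = 3

Summary:
  λ = 3: algebraic multiplicity = 3, geometric multiplicity = 3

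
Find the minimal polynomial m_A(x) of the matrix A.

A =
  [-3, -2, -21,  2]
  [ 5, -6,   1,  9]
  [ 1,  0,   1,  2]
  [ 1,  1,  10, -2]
x^4 + 10*x^3 + 25*x^2

The characteristic polynomial is χ_A(x) = x^2*(x + 5)^2, so the eigenvalues are known. The minimal polynomial is
  m_A(x) = Π_λ (x − λ)^{k_λ}
where k_λ is the size of the *largest* Jordan block for λ (equivalently, the smallest k with (A − λI)^k v = 0 for every generalised eigenvector v of λ).

  λ = -5: largest Jordan block has size 2, contributing (x + 5)^2
  λ = 0: largest Jordan block has size 2, contributing (x − 0)^2

So m_A(x) = x^2*(x + 5)^2 = x^4 + 10*x^3 + 25*x^2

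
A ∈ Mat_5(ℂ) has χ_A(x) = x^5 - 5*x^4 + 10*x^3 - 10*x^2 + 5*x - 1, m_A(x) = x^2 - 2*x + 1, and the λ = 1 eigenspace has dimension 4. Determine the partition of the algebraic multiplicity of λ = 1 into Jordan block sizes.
Block sizes for λ = 1: [2, 1, 1, 1]

Step 1 — from the characteristic polynomial, algebraic multiplicity of λ = 1 is 5. From dim ker(A − (1)·I) = 4, there are exactly 4 Jordan blocks for λ = 1.
Step 2 — from the minimal polynomial, the factor (x − 1)^2 tells us the largest block for λ = 1 has size 2.
Step 3 — with total size 5, 4 blocks, and largest block 2, the block sizes (in nonincreasing order) are [2, 1, 1, 1].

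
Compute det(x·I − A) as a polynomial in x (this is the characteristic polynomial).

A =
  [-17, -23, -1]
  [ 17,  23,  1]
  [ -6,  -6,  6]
x^3 - 12*x^2 + 36*x

Expanding det(x·I − A) (e.g. by cofactor expansion or by noting that A is similar to its Jordan form J, which has the same characteristic polynomial as A) gives
  χ_A(x) = x^3 - 12*x^2 + 36*x
which factors as x*(x - 6)^2. The eigenvalues (with algebraic multiplicities) are λ = 0 with multiplicity 1, λ = 6 with multiplicity 2.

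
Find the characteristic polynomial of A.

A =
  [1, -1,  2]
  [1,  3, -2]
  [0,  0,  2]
x^3 - 6*x^2 + 12*x - 8

Expanding det(x·I − A) (e.g. by cofactor expansion or by noting that A is similar to its Jordan form J, which has the same characteristic polynomial as A) gives
  χ_A(x) = x^3 - 6*x^2 + 12*x - 8
which factors as (x - 2)^3. The eigenvalues (with algebraic multiplicities) are λ = 2 with multiplicity 3.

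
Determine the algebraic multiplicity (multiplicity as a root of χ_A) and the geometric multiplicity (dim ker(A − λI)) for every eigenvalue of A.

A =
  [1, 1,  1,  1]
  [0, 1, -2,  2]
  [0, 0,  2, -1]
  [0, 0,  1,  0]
λ = 1: alg = 4, geom = 2

Step 1 — factor the characteristic polynomial to read off the algebraic multiplicities:
  χ_A(x) = (x - 1)^4

Step 2 — compute geometric multiplicities via the rank-nullity identity g(λ) = n − rank(A − λI):
  rank(A − (1)·I) = 2, so dim ker(A − (1)·I) = n − 2 = 2

Summary:
  λ = 1: algebraic multiplicity = 4, geometric multiplicity = 2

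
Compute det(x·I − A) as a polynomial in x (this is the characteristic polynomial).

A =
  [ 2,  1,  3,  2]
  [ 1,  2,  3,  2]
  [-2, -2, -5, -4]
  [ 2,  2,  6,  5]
x^4 - 4*x^3 + 6*x^2 - 4*x + 1

Expanding det(x·I − A) (e.g. by cofactor expansion or by noting that A is similar to its Jordan form J, which has the same characteristic polynomial as A) gives
  χ_A(x) = x^4 - 4*x^3 + 6*x^2 - 4*x + 1
which factors as (x - 1)^4. The eigenvalues (with algebraic multiplicities) are λ = 1 with multiplicity 4.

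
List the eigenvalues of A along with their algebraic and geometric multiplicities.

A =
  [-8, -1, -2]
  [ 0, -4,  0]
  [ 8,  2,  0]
λ = -4: alg = 3, geom = 2

Step 1 — factor the characteristic polynomial to read off the algebraic multiplicities:
  χ_A(x) = (x + 4)^3

Step 2 — compute geometric multiplicities via the rank-nullity identity g(λ) = n − rank(A − λI):
  rank(A − (-4)·I) = 1, so dim ker(A − (-4)·I) = n − 1 = 2

Summary:
  λ = -4: algebraic multiplicity = 3, geometric multiplicity = 2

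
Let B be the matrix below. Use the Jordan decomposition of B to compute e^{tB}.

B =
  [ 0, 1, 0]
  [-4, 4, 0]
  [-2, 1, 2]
e^{tB} =
  [-2*t*exp(2*t) + exp(2*t), t*exp(2*t), 0]
  [-4*t*exp(2*t), 2*t*exp(2*t) + exp(2*t), 0]
  [-2*t*exp(2*t), t*exp(2*t), exp(2*t)]

Strategy: write B = P · J · P⁻¹ where J is a Jordan canonical form, so e^{tB} = P · e^{tJ} · P⁻¹, and e^{tJ} can be computed block-by-block.

B has Jordan form
J =
  [2, 1, 0]
  [0, 2, 0]
  [0, 0, 2]
(up to reordering of blocks).

Per-block formulas:
  For a 2×2 Jordan block J_2(2): exp(t · J_2(2)) = e^(2t)·(I + t·N), where N is the 2×2 nilpotent shift.
  For a 1×1 block at λ = 2: exp(t · [2]) = [e^(2t)].

After assembling e^{tJ} and conjugating by P, we get:

e^{tB} =
  [-2*t*exp(2*t) + exp(2*t), t*exp(2*t), 0]
  [-4*t*exp(2*t), 2*t*exp(2*t) + exp(2*t), 0]
  [-2*t*exp(2*t), t*exp(2*t), exp(2*t)]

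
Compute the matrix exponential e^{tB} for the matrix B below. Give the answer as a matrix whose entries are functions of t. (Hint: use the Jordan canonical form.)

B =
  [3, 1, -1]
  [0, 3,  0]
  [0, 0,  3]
e^{tB} =
  [exp(3*t), t*exp(3*t), -t*exp(3*t)]
  [0, exp(3*t), 0]
  [0, 0, exp(3*t)]

Strategy: write B = P · J · P⁻¹ where J is a Jordan canonical form, so e^{tB} = P · e^{tJ} · P⁻¹, and e^{tJ} can be computed block-by-block.

B has Jordan form
J =
  [3, 1, 0]
  [0, 3, 0]
  [0, 0, 3]
(up to reordering of blocks).

Per-block formulas:
  For a 2×2 Jordan block J_2(3): exp(t · J_2(3)) = e^(3t)·(I + t·N), where N is the 2×2 nilpotent shift.
  For a 1×1 block at λ = 3: exp(t · [3]) = [e^(3t)].

After assembling e^{tJ} and conjugating by P, we get:

e^{tB} =
  [exp(3*t), t*exp(3*t), -t*exp(3*t)]
  [0, exp(3*t), 0]
  [0, 0, exp(3*t)]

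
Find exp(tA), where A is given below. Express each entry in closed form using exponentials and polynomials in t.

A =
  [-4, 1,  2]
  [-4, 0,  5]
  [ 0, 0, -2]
e^{tA} =
  [-2*t*exp(-2*t) + exp(-2*t), t*exp(-2*t), t^2*exp(-2*t)/2 + 2*t*exp(-2*t)]
  [-4*t*exp(-2*t), 2*t*exp(-2*t) + exp(-2*t), t^2*exp(-2*t) + 5*t*exp(-2*t)]
  [0, 0, exp(-2*t)]

Strategy: write A = P · J · P⁻¹ where J is a Jordan canonical form, so e^{tA} = P · e^{tJ} · P⁻¹, and e^{tJ} can be computed block-by-block.

A has Jordan form
J =
  [-2,  1,  0]
  [ 0, -2,  1]
  [ 0,  0, -2]
(up to reordering of blocks).

Per-block formulas:
  For a 3×3 Jordan block J_3(-2): exp(t · J_3(-2)) = e^(-2t)·(I + t·N + (t^2/2)·N^2), where N is the 3×3 nilpotent shift.

After assembling e^{tJ} and conjugating by P, we get:

e^{tA} =
  [-2*t*exp(-2*t) + exp(-2*t), t*exp(-2*t), t^2*exp(-2*t)/2 + 2*t*exp(-2*t)]
  [-4*t*exp(-2*t), 2*t*exp(-2*t) + exp(-2*t), t^2*exp(-2*t) + 5*t*exp(-2*t)]
  [0, 0, exp(-2*t)]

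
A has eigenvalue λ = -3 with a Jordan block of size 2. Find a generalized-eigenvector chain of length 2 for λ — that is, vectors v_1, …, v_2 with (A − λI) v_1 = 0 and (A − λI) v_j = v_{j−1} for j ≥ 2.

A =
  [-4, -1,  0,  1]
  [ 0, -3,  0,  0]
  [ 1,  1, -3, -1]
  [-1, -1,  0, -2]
A Jordan chain for λ = -3 of length 2:
v_1 = (-1, 0, 1, -1)ᵀ
v_2 = (1, 0, 0, 0)ᵀ

Let N = A − (-3)·I. We want v_2 with N^2 v_2 = 0 but N^1 v_2 ≠ 0; then v_{j-1} := N · v_j for j = 2, …, 2.

Pick v_2 = (1, 0, 0, 0)ᵀ.
Then v_1 = N · v_2 = (-1, 0, 1, -1)ᵀ.

Sanity check: (A − (-3)·I) v_1 = (0, 0, 0, 0)ᵀ = 0. ✓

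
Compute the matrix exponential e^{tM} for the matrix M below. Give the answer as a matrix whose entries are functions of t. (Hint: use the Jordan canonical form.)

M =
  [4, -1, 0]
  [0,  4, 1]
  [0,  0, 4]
e^{tM} =
  [exp(4*t), -t*exp(4*t), -t^2*exp(4*t)/2]
  [0, exp(4*t), t*exp(4*t)]
  [0, 0, exp(4*t)]

Strategy: write M = P · J · P⁻¹ where J is a Jordan canonical form, so e^{tM} = P · e^{tJ} · P⁻¹, and e^{tJ} can be computed block-by-block.

M has Jordan form
J =
  [4, 1, 0]
  [0, 4, 1]
  [0, 0, 4]
(up to reordering of blocks).

Per-block formulas:
  For a 3×3 Jordan block J_3(4): exp(t · J_3(4)) = e^(4t)·(I + t·N + (t^2/2)·N^2), where N is the 3×3 nilpotent shift.

After assembling e^{tJ} and conjugating by P, we get:

e^{tM} =
  [exp(4*t), -t*exp(4*t), -t^2*exp(4*t)/2]
  [0, exp(4*t), t*exp(4*t)]
  [0, 0, exp(4*t)]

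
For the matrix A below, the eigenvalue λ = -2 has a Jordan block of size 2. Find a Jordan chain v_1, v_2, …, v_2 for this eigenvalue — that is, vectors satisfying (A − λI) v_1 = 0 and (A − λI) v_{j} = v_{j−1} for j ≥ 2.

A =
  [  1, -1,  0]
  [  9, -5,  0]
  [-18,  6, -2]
A Jordan chain for λ = -2 of length 2:
v_1 = (3, 9, -18)ᵀ
v_2 = (1, 0, 0)ᵀ

Let N = A − (-2)·I. We want v_2 with N^2 v_2 = 0 but N^1 v_2 ≠ 0; then v_{j-1} := N · v_j for j = 2, …, 2.

Pick v_2 = (1, 0, 0)ᵀ.
Then v_1 = N · v_2 = (3, 9, -18)ᵀ.

Sanity check: (A − (-2)·I) v_1 = (0, 0, 0)ᵀ = 0. ✓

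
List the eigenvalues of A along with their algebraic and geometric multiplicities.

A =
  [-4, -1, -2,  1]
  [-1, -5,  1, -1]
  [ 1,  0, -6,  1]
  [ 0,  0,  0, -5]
λ = -5: alg = 4, geom = 2

Step 1 — factor the characteristic polynomial to read off the algebraic multiplicities:
  χ_A(x) = (x + 5)^4

Step 2 — compute geometric multiplicities via the rank-nullity identity g(λ) = n − rank(A − λI):
  rank(A − (-5)·I) = 2, so dim ker(A − (-5)·I) = n − 2 = 2

Summary:
  λ = -5: algebraic multiplicity = 4, geometric multiplicity = 2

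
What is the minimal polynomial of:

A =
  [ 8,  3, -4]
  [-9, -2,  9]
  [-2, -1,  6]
x^3 - 12*x^2 + 48*x - 64

The characteristic polynomial is χ_A(x) = (x - 4)^3, so the eigenvalues are known. The minimal polynomial is
  m_A(x) = Π_λ (x − λ)^{k_λ}
where k_λ is the size of the *largest* Jordan block for λ (equivalently, the smallest k with (A − λI)^k v = 0 for every generalised eigenvector v of λ).

  λ = 4: largest Jordan block has size 3, contributing (x − 4)^3

So m_A(x) = (x - 4)^3 = x^3 - 12*x^2 + 48*x - 64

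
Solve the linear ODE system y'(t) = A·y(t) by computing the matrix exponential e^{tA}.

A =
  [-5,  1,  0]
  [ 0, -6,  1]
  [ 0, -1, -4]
e^{tA} =
  [exp(-5*t), -t^2*exp(-5*t)/2 + t*exp(-5*t), t^2*exp(-5*t)/2]
  [0, -t*exp(-5*t) + exp(-5*t), t*exp(-5*t)]
  [0, -t*exp(-5*t), t*exp(-5*t) + exp(-5*t)]

Strategy: write A = P · J · P⁻¹ where J is a Jordan canonical form, so e^{tA} = P · e^{tJ} · P⁻¹, and e^{tJ} can be computed block-by-block.

A has Jordan form
J =
  [-5,  1,  0]
  [ 0, -5,  1]
  [ 0,  0, -5]
(up to reordering of blocks).

Per-block formulas:
  For a 3×3 Jordan block J_3(-5): exp(t · J_3(-5)) = e^(-5t)·(I + t·N + (t^2/2)·N^2), where N is the 3×3 nilpotent shift.

After assembling e^{tJ} and conjugating by P, we get:

e^{tA} =
  [exp(-5*t), -t^2*exp(-5*t)/2 + t*exp(-5*t), t^2*exp(-5*t)/2]
  [0, -t*exp(-5*t) + exp(-5*t), t*exp(-5*t)]
  [0, -t*exp(-5*t), t*exp(-5*t) + exp(-5*t)]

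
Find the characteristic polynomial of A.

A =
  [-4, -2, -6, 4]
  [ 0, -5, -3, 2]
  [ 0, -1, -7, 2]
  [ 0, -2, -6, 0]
x^4 + 16*x^3 + 96*x^2 + 256*x + 256

Expanding det(x·I − A) (e.g. by cofactor expansion or by noting that A is similar to its Jordan form J, which has the same characteristic polynomial as A) gives
  χ_A(x) = x^4 + 16*x^3 + 96*x^2 + 256*x + 256
which factors as (x + 4)^4. The eigenvalues (with algebraic multiplicities) are λ = -4 with multiplicity 4.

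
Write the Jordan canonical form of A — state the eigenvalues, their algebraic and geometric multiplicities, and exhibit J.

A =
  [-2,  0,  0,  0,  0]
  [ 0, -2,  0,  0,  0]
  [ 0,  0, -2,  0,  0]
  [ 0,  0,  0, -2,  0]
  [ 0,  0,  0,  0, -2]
J_1(-2) ⊕ J_1(-2) ⊕ J_1(-2) ⊕ J_1(-2) ⊕ J_1(-2)

The characteristic polynomial is
  det(x·I − A) = x^5 + 10*x^4 + 40*x^3 + 80*x^2 + 80*x + 32 = (x + 2)^5

Eigenvalues and multiplicities (the geometric multiplicity of λ is n − rank(A − λI), which equals the number of Jordan blocks for λ):
  λ = -2: algebraic multiplicity = 5, geometric multiplicity = 5

Determining the block sizes for each eigenvalue:
  λ = -2: gm = am = 5, so every block has size 1 → block sizes [1, 1, 1, 1, 1]

Assembling the blocks gives a Jordan form
J =
  [-2,  0,  0,  0,  0]
  [ 0, -2,  0,  0,  0]
  [ 0,  0, -2,  0,  0]
  [ 0,  0,  0, -2,  0]
  [ 0,  0,  0,  0, -2]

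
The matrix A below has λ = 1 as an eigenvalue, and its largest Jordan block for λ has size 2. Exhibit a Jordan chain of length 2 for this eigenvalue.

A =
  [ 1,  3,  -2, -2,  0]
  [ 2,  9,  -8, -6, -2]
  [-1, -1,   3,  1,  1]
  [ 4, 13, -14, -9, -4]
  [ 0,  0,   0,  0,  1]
A Jordan chain for λ = 1 of length 2:
v_1 = (0, 2, -1, 4, 0)ᵀ
v_2 = (1, 0, 0, 0, 0)ᵀ

Let N = A − (1)·I. We want v_2 with N^2 v_2 = 0 but N^1 v_2 ≠ 0; then v_{j-1} := N · v_j for j = 2, …, 2.

Pick v_2 = (1, 0, 0, 0, 0)ᵀ.
Then v_1 = N · v_2 = (0, 2, -1, 4, 0)ᵀ.

Sanity check: (A − (1)·I) v_1 = (0, 0, 0, 0, 0)ᵀ = 0. ✓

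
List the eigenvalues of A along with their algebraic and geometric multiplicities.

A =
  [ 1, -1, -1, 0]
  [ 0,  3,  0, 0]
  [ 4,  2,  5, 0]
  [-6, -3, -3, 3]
λ = 3: alg = 4, geom = 3

Step 1 — factor the characteristic polynomial to read off the algebraic multiplicities:
  χ_A(x) = (x - 3)^4

Step 2 — compute geometric multiplicities via the rank-nullity identity g(λ) = n − rank(A − λI):
  rank(A − (3)·I) = 1, so dim ker(A − (3)·I) = n − 1 = 3

Summary:
  λ = 3: algebraic multiplicity = 4, geometric multiplicity = 3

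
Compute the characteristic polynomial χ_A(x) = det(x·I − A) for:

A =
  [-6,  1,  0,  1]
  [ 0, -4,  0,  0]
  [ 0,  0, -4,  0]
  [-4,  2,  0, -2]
x^4 + 16*x^3 + 96*x^2 + 256*x + 256

Expanding det(x·I − A) (e.g. by cofactor expansion or by noting that A is similar to its Jordan form J, which has the same characteristic polynomial as A) gives
  χ_A(x) = x^4 + 16*x^3 + 96*x^2 + 256*x + 256
which factors as (x + 4)^4. The eigenvalues (with algebraic multiplicities) are λ = -4 with multiplicity 4.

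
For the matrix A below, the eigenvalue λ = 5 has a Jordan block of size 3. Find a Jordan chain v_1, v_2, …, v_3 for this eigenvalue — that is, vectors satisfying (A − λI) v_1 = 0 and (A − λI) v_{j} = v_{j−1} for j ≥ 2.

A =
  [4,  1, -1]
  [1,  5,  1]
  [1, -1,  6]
A Jordan chain for λ = 5 of length 3:
v_1 = (1, 0, -1)ᵀ
v_2 = (-1, 1, 1)ᵀ
v_3 = (1, 0, 0)ᵀ

Let N = A − (5)·I. We want v_3 with N^3 v_3 = 0 but N^2 v_3 ≠ 0; then v_{j-1} := N · v_j for j = 3, …, 2.

Pick v_3 = (1, 0, 0)ᵀ.
Then v_2 = N · v_3 = (-1, 1, 1)ᵀ.
Then v_1 = N · v_2 = (1, 0, -1)ᵀ.

Sanity check: (A − (5)·I) v_1 = (0, 0, 0)ᵀ = 0. ✓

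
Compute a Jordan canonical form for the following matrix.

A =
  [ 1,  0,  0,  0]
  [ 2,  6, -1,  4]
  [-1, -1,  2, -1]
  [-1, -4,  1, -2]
J_1(1) ⊕ J_3(2)

The characteristic polynomial is
  det(x·I − A) = x^4 - 7*x^3 + 18*x^2 - 20*x + 8 = (x - 2)^3*(x - 1)

Eigenvalues and multiplicities (the geometric multiplicity of λ is n − rank(A − λI), which equals the number of Jordan blocks for λ):
  λ = 1: algebraic multiplicity = 1, geometric multiplicity = 1
  λ = 2: algebraic multiplicity = 3, geometric multiplicity = 1

Determining the block sizes for each eigenvalue:
  λ = 1: one block (gm = 1), so the single block has size am = 1 → block sizes [1]
  λ = 2: one block (gm = 1), so the single block has size am = 3 → block sizes [3]

Assembling the blocks gives a Jordan form
J =
  [1, 0, 0, 0]
  [0, 2, 1, 0]
  [0, 0, 2, 1]
  [0, 0, 0, 2]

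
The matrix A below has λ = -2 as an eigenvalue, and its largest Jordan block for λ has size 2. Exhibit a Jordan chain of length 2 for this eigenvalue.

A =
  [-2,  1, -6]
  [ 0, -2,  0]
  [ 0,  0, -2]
A Jordan chain for λ = -2 of length 2:
v_1 = (1, 0, 0)ᵀ
v_2 = (0, 1, 0)ᵀ

Let N = A − (-2)·I. We want v_2 with N^2 v_2 = 0 but N^1 v_2 ≠ 0; then v_{j-1} := N · v_j for j = 2, …, 2.

Pick v_2 = (0, 1, 0)ᵀ.
Then v_1 = N · v_2 = (1, 0, 0)ᵀ.

Sanity check: (A − (-2)·I) v_1 = (0, 0, 0)ᵀ = 0. ✓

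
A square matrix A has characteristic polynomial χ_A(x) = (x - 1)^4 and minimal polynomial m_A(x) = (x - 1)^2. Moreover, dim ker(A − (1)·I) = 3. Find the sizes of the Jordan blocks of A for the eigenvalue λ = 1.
Block sizes for λ = 1: [2, 1, 1]

Step 1 — from the characteristic polynomial, algebraic multiplicity of λ = 1 is 4. From dim ker(A − (1)·I) = 3, there are exactly 3 Jordan blocks for λ = 1.
Step 2 — from the minimal polynomial, the factor (x − 1)^2 tells us the largest block for λ = 1 has size 2.
Step 3 — with total size 4, 3 blocks, and largest block 2, the block sizes (in nonincreasing order) are [2, 1, 1].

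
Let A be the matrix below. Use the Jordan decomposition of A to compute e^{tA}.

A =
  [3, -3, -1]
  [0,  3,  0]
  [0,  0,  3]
e^{tA} =
  [exp(3*t), -3*t*exp(3*t), -t*exp(3*t)]
  [0, exp(3*t), 0]
  [0, 0, exp(3*t)]

Strategy: write A = P · J · P⁻¹ where J is a Jordan canonical form, so e^{tA} = P · e^{tJ} · P⁻¹, and e^{tJ} can be computed block-by-block.

A has Jordan form
J =
  [3, 1, 0]
  [0, 3, 0]
  [0, 0, 3]
(up to reordering of blocks).

Per-block formulas:
  For a 1×1 block at λ = 3: exp(t · [3]) = [e^(3t)].
  For a 2×2 Jordan block J_2(3): exp(t · J_2(3)) = e^(3t)·(I + t·N), where N is the 2×2 nilpotent shift.

After assembling e^{tJ} and conjugating by P, we get:

e^{tA} =
  [exp(3*t), -3*t*exp(3*t), -t*exp(3*t)]
  [0, exp(3*t), 0]
  [0, 0, exp(3*t)]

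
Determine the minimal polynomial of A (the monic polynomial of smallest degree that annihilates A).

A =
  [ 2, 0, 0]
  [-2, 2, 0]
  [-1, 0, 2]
x^2 - 4*x + 4

The characteristic polynomial is χ_A(x) = (x - 2)^3, so the eigenvalues are known. The minimal polynomial is
  m_A(x) = Π_λ (x − λ)^{k_λ}
where k_λ is the size of the *largest* Jordan block for λ (equivalently, the smallest k with (A − λI)^k v = 0 for every generalised eigenvector v of λ).

  λ = 2: largest Jordan block has size 2, contributing (x − 2)^2

So m_A(x) = (x - 2)^2 = x^2 - 4*x + 4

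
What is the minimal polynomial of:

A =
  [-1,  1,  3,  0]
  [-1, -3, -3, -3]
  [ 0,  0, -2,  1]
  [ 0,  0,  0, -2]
x^2 + 4*x + 4

The characteristic polynomial is χ_A(x) = (x + 2)^4, so the eigenvalues are known. The minimal polynomial is
  m_A(x) = Π_λ (x − λ)^{k_λ}
where k_λ is the size of the *largest* Jordan block for λ (equivalently, the smallest k with (A − λI)^k v = 0 for every generalised eigenvector v of λ).

  λ = -2: largest Jordan block has size 2, contributing (x + 2)^2

So m_A(x) = (x + 2)^2 = x^2 + 4*x + 4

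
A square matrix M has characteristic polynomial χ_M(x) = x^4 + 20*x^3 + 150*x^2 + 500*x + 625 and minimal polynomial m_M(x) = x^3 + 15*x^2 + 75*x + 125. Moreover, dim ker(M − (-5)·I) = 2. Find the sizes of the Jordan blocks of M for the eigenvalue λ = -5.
Block sizes for λ = -5: [3, 1]

Step 1 — from the characteristic polynomial, algebraic multiplicity of λ = -5 is 4. From dim ker(M − (-5)·I) = 2, there are exactly 2 Jordan blocks for λ = -5.
Step 2 — from the minimal polynomial, the factor (x + 5)^3 tells us the largest block for λ = -5 has size 3.
Step 3 — with total size 4, 2 blocks, and largest block 3, the block sizes (in nonincreasing order) are [3, 1].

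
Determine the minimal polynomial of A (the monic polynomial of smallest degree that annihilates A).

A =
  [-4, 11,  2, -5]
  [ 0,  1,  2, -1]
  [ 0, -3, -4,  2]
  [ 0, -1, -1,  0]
x^4 + 7*x^3 + 15*x^2 + 13*x + 4

The characteristic polynomial is χ_A(x) = (x + 1)^3*(x + 4), so the eigenvalues are known. The minimal polynomial is
  m_A(x) = Π_λ (x − λ)^{k_λ}
where k_λ is the size of the *largest* Jordan block for λ (equivalently, the smallest k with (A − λI)^k v = 0 for every generalised eigenvector v of λ).

  λ = -4: largest Jordan block has size 1, contributing (x + 4)
  λ = -1: largest Jordan block has size 3, contributing (x + 1)^3

So m_A(x) = (x + 1)^3*(x + 4) = x^4 + 7*x^3 + 15*x^2 + 13*x + 4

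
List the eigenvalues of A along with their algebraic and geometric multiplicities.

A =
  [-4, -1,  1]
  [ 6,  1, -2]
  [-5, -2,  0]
λ = -1: alg = 3, geom = 1

Step 1 — factor the characteristic polynomial to read off the algebraic multiplicities:
  χ_A(x) = (x + 1)^3

Step 2 — compute geometric multiplicities via the rank-nullity identity g(λ) = n − rank(A − λI):
  rank(A − (-1)·I) = 2, so dim ker(A − (-1)·I) = n − 2 = 1

Summary:
  λ = -1: algebraic multiplicity = 3, geometric multiplicity = 1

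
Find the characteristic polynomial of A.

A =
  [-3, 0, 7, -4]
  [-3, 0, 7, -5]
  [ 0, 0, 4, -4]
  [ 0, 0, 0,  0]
x^4 - x^3 - 12*x^2

Expanding det(x·I − A) (e.g. by cofactor expansion or by noting that A is similar to its Jordan form J, which has the same characteristic polynomial as A) gives
  χ_A(x) = x^4 - x^3 - 12*x^2
which factors as x^2*(x - 4)*(x + 3). The eigenvalues (with algebraic multiplicities) are λ = -3 with multiplicity 1, λ = 0 with multiplicity 2, λ = 4 with multiplicity 1.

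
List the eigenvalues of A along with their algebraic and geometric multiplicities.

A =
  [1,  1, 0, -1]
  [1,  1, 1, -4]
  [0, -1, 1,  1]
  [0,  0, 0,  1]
λ = 1: alg = 4, geom = 2

Step 1 — factor the characteristic polynomial to read off the algebraic multiplicities:
  χ_A(x) = (x - 1)^4

Step 2 — compute geometric multiplicities via the rank-nullity identity g(λ) = n − rank(A − λI):
  rank(A − (1)·I) = 2, so dim ker(A − (1)·I) = n − 2 = 2

Summary:
  λ = 1: algebraic multiplicity = 4, geometric multiplicity = 2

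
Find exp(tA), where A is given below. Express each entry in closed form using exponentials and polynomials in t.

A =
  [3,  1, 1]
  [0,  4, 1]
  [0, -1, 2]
e^{tA} =
  [exp(3*t), t*exp(3*t), t*exp(3*t)]
  [0, t*exp(3*t) + exp(3*t), t*exp(3*t)]
  [0, -t*exp(3*t), -t*exp(3*t) + exp(3*t)]

Strategy: write A = P · J · P⁻¹ where J is a Jordan canonical form, so e^{tA} = P · e^{tJ} · P⁻¹, and e^{tJ} can be computed block-by-block.

A has Jordan form
J =
  [3, 1, 0]
  [0, 3, 0]
  [0, 0, 3]
(up to reordering of blocks).

Per-block formulas:
  For a 2×2 Jordan block J_2(3): exp(t · J_2(3)) = e^(3t)·(I + t·N), where N is the 2×2 nilpotent shift.
  For a 1×1 block at λ = 3: exp(t · [3]) = [e^(3t)].

After assembling e^{tJ} and conjugating by P, we get:

e^{tA} =
  [exp(3*t), t*exp(3*t), t*exp(3*t)]
  [0, t*exp(3*t) + exp(3*t), t*exp(3*t)]
  [0, -t*exp(3*t), -t*exp(3*t) + exp(3*t)]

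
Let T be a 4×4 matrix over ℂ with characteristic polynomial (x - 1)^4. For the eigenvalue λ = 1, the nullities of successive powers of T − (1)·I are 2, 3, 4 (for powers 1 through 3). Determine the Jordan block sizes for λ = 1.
Block sizes for λ = 1: [3, 1]

From the dimensions of kernels of powers, the number of Jordan blocks of size at least j is d_j − d_{j−1} where d_j = dim ker(N^j) (with d_0 = 0). Computing the differences gives [2, 1, 1].
The number of blocks of size exactly k is (#blocks of size ≥ k) − (#blocks of size ≥ k + 1), so the partition is: 1 block(s) of size 1, 1 block(s) of size 3.
In nonincreasing order the block sizes are [3, 1].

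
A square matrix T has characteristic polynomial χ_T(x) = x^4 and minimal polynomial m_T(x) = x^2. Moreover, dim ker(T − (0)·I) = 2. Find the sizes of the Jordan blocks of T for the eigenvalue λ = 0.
Block sizes for λ = 0: [2, 2]

Step 1 — from the characteristic polynomial, algebraic multiplicity of λ = 0 is 4. From dim ker(T − (0)·I) = 2, there are exactly 2 Jordan blocks for λ = 0.
Step 2 — from the minimal polynomial, the factor (x − 0)^2 tells us the largest block for λ = 0 has size 2.
Step 3 — with total size 4, 2 blocks, and largest block 2, the block sizes (in nonincreasing order) are [2, 2].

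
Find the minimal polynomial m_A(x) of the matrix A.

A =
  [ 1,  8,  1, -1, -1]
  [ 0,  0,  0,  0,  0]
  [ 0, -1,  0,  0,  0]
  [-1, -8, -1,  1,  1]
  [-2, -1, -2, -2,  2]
x^4 - 4*x^3 + 4*x^2

The characteristic polynomial is χ_A(x) = x^3*(x - 2)^2, so the eigenvalues are known. The minimal polynomial is
  m_A(x) = Π_λ (x − λ)^{k_λ}
where k_λ is the size of the *largest* Jordan block for λ (equivalently, the smallest k with (A − λI)^k v = 0 for every generalised eigenvector v of λ).

  λ = 0: largest Jordan block has size 2, contributing (x − 0)^2
  λ = 2: largest Jordan block has size 2, contributing (x − 2)^2

So m_A(x) = x^2*(x - 2)^2 = x^4 - 4*x^3 + 4*x^2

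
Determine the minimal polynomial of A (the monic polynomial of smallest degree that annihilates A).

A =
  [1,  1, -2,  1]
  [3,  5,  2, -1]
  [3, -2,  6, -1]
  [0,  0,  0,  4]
x^3 - 12*x^2 + 48*x - 64

The characteristic polynomial is χ_A(x) = (x - 4)^4, so the eigenvalues are known. The minimal polynomial is
  m_A(x) = Π_λ (x − λ)^{k_λ}
where k_λ is the size of the *largest* Jordan block for λ (equivalently, the smallest k with (A − λI)^k v = 0 for every generalised eigenvector v of λ).

  λ = 4: largest Jordan block has size 3, contributing (x − 4)^3

So m_A(x) = (x - 4)^3 = x^3 - 12*x^2 + 48*x - 64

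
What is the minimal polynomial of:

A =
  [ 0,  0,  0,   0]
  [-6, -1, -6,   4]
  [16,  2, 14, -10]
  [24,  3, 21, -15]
x^3 + 2*x^2 + x

The characteristic polynomial is χ_A(x) = x^2*(x + 1)^2, so the eigenvalues are known. The minimal polynomial is
  m_A(x) = Π_λ (x − λ)^{k_λ}
where k_λ is the size of the *largest* Jordan block for λ (equivalently, the smallest k with (A − λI)^k v = 0 for every generalised eigenvector v of λ).

  λ = -1: largest Jordan block has size 2, contributing (x + 1)^2
  λ = 0: largest Jordan block has size 1, contributing (x − 0)

So m_A(x) = x*(x + 1)^2 = x^3 + 2*x^2 + x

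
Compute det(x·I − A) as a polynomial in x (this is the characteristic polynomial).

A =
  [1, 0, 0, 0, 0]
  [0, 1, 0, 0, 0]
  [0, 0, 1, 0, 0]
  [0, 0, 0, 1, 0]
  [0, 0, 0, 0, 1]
x^5 - 5*x^4 + 10*x^3 - 10*x^2 + 5*x - 1

Expanding det(x·I − A) (e.g. by cofactor expansion or by noting that A is similar to its Jordan form J, which has the same characteristic polynomial as A) gives
  χ_A(x) = x^5 - 5*x^4 + 10*x^3 - 10*x^2 + 5*x - 1
which factors as (x - 1)^5. The eigenvalues (with algebraic multiplicities) are λ = 1 with multiplicity 5.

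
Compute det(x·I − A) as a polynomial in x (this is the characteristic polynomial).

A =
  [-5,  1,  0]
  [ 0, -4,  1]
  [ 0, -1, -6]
x^3 + 15*x^2 + 75*x + 125

Expanding det(x·I − A) (e.g. by cofactor expansion or by noting that A is similar to its Jordan form J, which has the same characteristic polynomial as A) gives
  χ_A(x) = x^3 + 15*x^2 + 75*x + 125
which factors as (x + 5)^3. The eigenvalues (with algebraic multiplicities) are λ = -5 with multiplicity 3.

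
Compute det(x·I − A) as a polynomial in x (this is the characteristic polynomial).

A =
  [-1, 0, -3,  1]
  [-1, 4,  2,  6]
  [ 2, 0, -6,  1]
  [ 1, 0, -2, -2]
x^4 + 5*x^3 - 9*x^2 - 81*x - 108

Expanding det(x·I − A) (e.g. by cofactor expansion or by noting that A is similar to its Jordan form J, which has the same characteristic polynomial as A) gives
  χ_A(x) = x^4 + 5*x^3 - 9*x^2 - 81*x - 108
which factors as (x - 4)*(x + 3)^3. The eigenvalues (with algebraic multiplicities) are λ = -3 with multiplicity 3, λ = 4 with multiplicity 1.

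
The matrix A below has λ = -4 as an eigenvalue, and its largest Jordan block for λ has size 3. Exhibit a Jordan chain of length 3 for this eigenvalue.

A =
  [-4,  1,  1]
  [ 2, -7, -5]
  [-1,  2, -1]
A Jordan chain for λ = -4 of length 3:
v_1 = (1, -1, 1)ᵀ
v_2 = (0, 2, -1)ᵀ
v_3 = (1, 0, 0)ᵀ

Let N = A − (-4)·I. We want v_3 with N^3 v_3 = 0 but N^2 v_3 ≠ 0; then v_{j-1} := N · v_j for j = 3, …, 2.

Pick v_3 = (1, 0, 0)ᵀ.
Then v_2 = N · v_3 = (0, 2, -1)ᵀ.
Then v_1 = N · v_2 = (1, -1, 1)ᵀ.

Sanity check: (A − (-4)·I) v_1 = (0, 0, 0)ᵀ = 0. ✓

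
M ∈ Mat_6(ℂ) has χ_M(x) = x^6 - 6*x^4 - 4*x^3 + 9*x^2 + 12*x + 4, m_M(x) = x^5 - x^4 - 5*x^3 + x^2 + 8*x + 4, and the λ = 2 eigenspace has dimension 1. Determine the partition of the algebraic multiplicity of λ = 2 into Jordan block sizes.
Block sizes for λ = 2: [2]

Step 1 — from the characteristic polynomial, algebraic multiplicity of λ = 2 is 2. From dim ker(M − (2)·I) = 1, there are exactly 1 Jordan blocks for λ = 2.
Step 2 — from the minimal polynomial, the factor (x − 2)^2 tells us the largest block for λ = 2 has size 2.
Step 3 — with total size 2, 1 blocks, and largest block 2, the block sizes (in nonincreasing order) are [2].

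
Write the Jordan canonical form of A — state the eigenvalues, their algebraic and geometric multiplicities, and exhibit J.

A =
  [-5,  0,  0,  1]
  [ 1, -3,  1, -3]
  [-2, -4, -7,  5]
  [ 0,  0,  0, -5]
J_2(-5) ⊕ J_2(-5)

The characteristic polynomial is
  det(x·I − A) = x^4 + 20*x^3 + 150*x^2 + 500*x + 625 = (x + 5)^4

Eigenvalues and multiplicities (the geometric multiplicity of λ is n − rank(A − λI), which equals the number of Jordan blocks for λ):
  λ = -5: algebraic multiplicity = 4, geometric multiplicity = 2

Determining the block sizes for each eigenvalue:
  λ = -5: with am = 4 and gm = 2, the partition is not yet determined (e.g. several partitions of 4 into 2 parts exist). Let N = A − (-5)·I. Computing rank(N^1) = 2, rank(N^2) = 0; the number of blocks of size ≥ j is rank(N^{j−1}) − rank(N^j), giving [2, 2]. So we have 2 block(s) of size 2 → block sizes [2, 2]

Assembling the blocks gives a Jordan form
J =
  [-5,  1,  0,  0]
  [ 0, -5,  0,  0]
  [ 0,  0, -5,  1]
  [ 0,  0,  0, -5]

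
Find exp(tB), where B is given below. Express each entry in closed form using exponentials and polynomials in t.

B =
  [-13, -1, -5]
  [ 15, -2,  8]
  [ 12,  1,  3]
e^{tB} =
  [3*t^2*exp(-4*t) - 9*t*exp(-4*t) + exp(-4*t), t^2*exp(-4*t) - t*exp(-4*t), t^2*exp(-4*t) - 5*t*exp(-4*t)]
  [-9*t^2*exp(-4*t)/2 + 15*t*exp(-4*t), -3*t^2*exp(-4*t)/2 + 2*t*exp(-4*t) + exp(-4*t), -3*t^2*exp(-4*t)/2 + 8*t*exp(-4*t)]
  [-9*t^2*exp(-4*t)/2 + 12*t*exp(-4*t), -3*t^2*exp(-4*t)/2 + t*exp(-4*t), -3*t^2*exp(-4*t)/2 + 7*t*exp(-4*t) + exp(-4*t)]

Strategy: write B = P · J · P⁻¹ where J is a Jordan canonical form, so e^{tB} = P · e^{tJ} · P⁻¹, and e^{tJ} can be computed block-by-block.

B has Jordan form
J =
  [-4,  1,  0]
  [ 0, -4,  1]
  [ 0,  0, -4]
(up to reordering of blocks).

Per-block formulas:
  For a 3×3 Jordan block J_3(-4): exp(t · J_3(-4)) = e^(-4t)·(I + t·N + (t^2/2)·N^2), where N is the 3×3 nilpotent shift.

After assembling e^{tJ} and conjugating by P, we get:

e^{tB} =
  [3*t^2*exp(-4*t) - 9*t*exp(-4*t) + exp(-4*t), t^2*exp(-4*t) - t*exp(-4*t), t^2*exp(-4*t) - 5*t*exp(-4*t)]
  [-9*t^2*exp(-4*t)/2 + 15*t*exp(-4*t), -3*t^2*exp(-4*t)/2 + 2*t*exp(-4*t) + exp(-4*t), -3*t^2*exp(-4*t)/2 + 8*t*exp(-4*t)]
  [-9*t^2*exp(-4*t)/2 + 12*t*exp(-4*t), -3*t^2*exp(-4*t)/2 + t*exp(-4*t), -3*t^2*exp(-4*t)/2 + 7*t*exp(-4*t) + exp(-4*t)]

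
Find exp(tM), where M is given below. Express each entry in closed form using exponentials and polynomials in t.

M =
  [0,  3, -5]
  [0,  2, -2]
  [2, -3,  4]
e^{tM} =
  [-3*t^2*exp(2*t) - 2*t*exp(2*t) + exp(2*t), 9*t^2*exp(2*t)/2 + 3*t*exp(2*t), -3*t^2*exp(2*t) - 5*t*exp(2*t)]
  [-2*t^2*exp(2*t), 3*t^2*exp(2*t) + exp(2*t), -2*t^2*exp(2*t) - 2*t*exp(2*t)]
  [2*t*exp(2*t), -3*t*exp(2*t), 2*t*exp(2*t) + exp(2*t)]

Strategy: write M = P · J · P⁻¹ where J is a Jordan canonical form, so e^{tM} = P · e^{tJ} · P⁻¹, and e^{tJ} can be computed block-by-block.

M has Jordan form
J =
  [2, 1, 0]
  [0, 2, 1]
  [0, 0, 2]
(up to reordering of blocks).

Per-block formulas:
  For a 3×3 Jordan block J_3(2): exp(t · J_3(2)) = e^(2t)·(I + t·N + (t^2/2)·N^2), where N is the 3×3 nilpotent shift.

After assembling e^{tJ} and conjugating by P, we get:

e^{tM} =
  [-3*t^2*exp(2*t) - 2*t*exp(2*t) + exp(2*t), 9*t^2*exp(2*t)/2 + 3*t*exp(2*t), -3*t^2*exp(2*t) - 5*t*exp(2*t)]
  [-2*t^2*exp(2*t), 3*t^2*exp(2*t) + exp(2*t), -2*t^2*exp(2*t) - 2*t*exp(2*t)]
  [2*t*exp(2*t), -3*t*exp(2*t), 2*t*exp(2*t) + exp(2*t)]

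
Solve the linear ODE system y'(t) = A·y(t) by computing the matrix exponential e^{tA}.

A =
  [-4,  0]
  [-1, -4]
e^{tA} =
  [exp(-4*t), 0]
  [-t*exp(-4*t), exp(-4*t)]

Strategy: write A = P · J · P⁻¹ where J is a Jordan canonical form, so e^{tA} = P · e^{tJ} · P⁻¹, and e^{tJ} can be computed block-by-block.

A has Jordan form
J =
  [-4,  1]
  [ 0, -4]
(up to reordering of blocks).

Per-block formulas:
  For a 2×2 Jordan block J_2(-4): exp(t · J_2(-4)) = e^(-4t)·(I + t·N), where N is the 2×2 nilpotent shift.

After assembling e^{tJ} and conjugating by P, we get:

e^{tA} =
  [exp(-4*t), 0]
  [-t*exp(-4*t), exp(-4*t)]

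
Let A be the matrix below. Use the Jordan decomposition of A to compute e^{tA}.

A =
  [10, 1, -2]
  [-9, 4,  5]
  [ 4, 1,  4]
e^{tA} =
  [-t^2*exp(6*t)/2 + 4*t*exp(6*t) + exp(6*t), t*exp(6*t), t^2*exp(6*t)/2 - 2*t*exp(6*t)]
  [t^2*exp(6*t) - 9*t*exp(6*t), -2*t*exp(6*t) + exp(6*t), -t^2*exp(6*t) + 5*t*exp(6*t)]
  [-t^2*exp(6*t)/2 + 4*t*exp(6*t), t*exp(6*t), t^2*exp(6*t)/2 - 2*t*exp(6*t) + exp(6*t)]

Strategy: write A = P · J · P⁻¹ where J is a Jordan canonical form, so e^{tA} = P · e^{tJ} · P⁻¹, and e^{tJ} can be computed block-by-block.

A has Jordan form
J =
  [6, 1, 0]
  [0, 6, 1]
  [0, 0, 6]
(up to reordering of blocks).

Per-block formulas:
  For a 3×3 Jordan block J_3(6): exp(t · J_3(6)) = e^(6t)·(I + t·N + (t^2/2)·N^2), where N is the 3×3 nilpotent shift.

After assembling e^{tJ} and conjugating by P, we get:

e^{tA} =
  [-t^2*exp(6*t)/2 + 4*t*exp(6*t) + exp(6*t), t*exp(6*t), t^2*exp(6*t)/2 - 2*t*exp(6*t)]
  [t^2*exp(6*t) - 9*t*exp(6*t), -2*t*exp(6*t) + exp(6*t), -t^2*exp(6*t) + 5*t*exp(6*t)]
  [-t^2*exp(6*t)/2 + 4*t*exp(6*t), t*exp(6*t), t^2*exp(6*t)/2 - 2*t*exp(6*t) + exp(6*t)]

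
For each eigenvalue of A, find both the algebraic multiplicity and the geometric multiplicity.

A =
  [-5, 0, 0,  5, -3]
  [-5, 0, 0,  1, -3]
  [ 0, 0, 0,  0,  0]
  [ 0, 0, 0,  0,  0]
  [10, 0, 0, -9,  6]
λ = 0: alg = 4, geom = 3; λ = 1: alg = 1, geom = 1

Step 1 — factor the characteristic polynomial to read off the algebraic multiplicities:
  χ_A(x) = x^4*(x - 1)

Step 2 — compute geometric multiplicities via the rank-nullity identity g(λ) = n − rank(A − λI):
  rank(A − (0)·I) = 2, so dim ker(A − (0)·I) = n − 2 = 3
  rank(A − (1)·I) = 4, so dim ker(A − (1)·I) = n − 4 = 1

Summary:
  λ = 0: algebraic multiplicity = 4, geometric multiplicity = 3
  λ = 1: algebraic multiplicity = 1, geometric multiplicity = 1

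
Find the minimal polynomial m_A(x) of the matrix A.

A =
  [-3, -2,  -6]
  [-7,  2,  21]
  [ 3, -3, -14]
x^2 + 10*x + 25

The characteristic polynomial is χ_A(x) = (x + 5)^3, so the eigenvalues are known. The minimal polynomial is
  m_A(x) = Π_λ (x − λ)^{k_λ}
where k_λ is the size of the *largest* Jordan block for λ (equivalently, the smallest k with (A − λI)^k v = 0 for every generalised eigenvector v of λ).

  λ = -5: largest Jordan block has size 2, contributing (x + 5)^2

So m_A(x) = (x + 5)^2 = x^2 + 10*x + 25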